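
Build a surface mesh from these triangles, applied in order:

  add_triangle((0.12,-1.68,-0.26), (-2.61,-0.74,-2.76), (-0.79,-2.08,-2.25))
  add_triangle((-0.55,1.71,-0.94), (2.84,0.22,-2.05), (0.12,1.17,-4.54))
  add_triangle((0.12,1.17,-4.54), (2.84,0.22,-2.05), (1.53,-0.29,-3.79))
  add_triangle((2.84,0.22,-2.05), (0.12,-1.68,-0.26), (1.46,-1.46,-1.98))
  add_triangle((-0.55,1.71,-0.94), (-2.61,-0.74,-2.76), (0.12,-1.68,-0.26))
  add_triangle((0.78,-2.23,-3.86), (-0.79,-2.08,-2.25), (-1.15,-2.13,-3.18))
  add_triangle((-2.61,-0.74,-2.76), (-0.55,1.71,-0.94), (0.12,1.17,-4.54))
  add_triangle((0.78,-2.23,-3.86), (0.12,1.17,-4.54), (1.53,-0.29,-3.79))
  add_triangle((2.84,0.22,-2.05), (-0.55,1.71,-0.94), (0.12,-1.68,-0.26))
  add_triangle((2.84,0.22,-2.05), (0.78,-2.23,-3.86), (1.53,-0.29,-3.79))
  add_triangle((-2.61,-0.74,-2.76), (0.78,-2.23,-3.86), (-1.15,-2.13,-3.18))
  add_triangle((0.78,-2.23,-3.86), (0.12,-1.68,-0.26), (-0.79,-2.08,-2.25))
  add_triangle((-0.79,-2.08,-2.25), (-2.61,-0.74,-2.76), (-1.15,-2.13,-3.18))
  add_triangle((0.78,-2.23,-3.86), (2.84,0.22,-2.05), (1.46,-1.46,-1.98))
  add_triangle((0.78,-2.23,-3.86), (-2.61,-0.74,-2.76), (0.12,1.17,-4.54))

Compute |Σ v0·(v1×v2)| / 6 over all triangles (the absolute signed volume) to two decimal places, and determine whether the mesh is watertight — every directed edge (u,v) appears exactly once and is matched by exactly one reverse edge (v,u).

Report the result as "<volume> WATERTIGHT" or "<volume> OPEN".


26.30 OPEN

Per-triangle v0·(v1×v2)/6:
  t1: +0.7424
  t2: +2.9598
  t3: +2.3366
  t4: +0.6114
  t5: -0.5813
  t6: +0.6652
  t7: +3.6109
  t8: +2.8390
  t9: -1.2129
  t10: +2.2740
  t11: +1.5822
  t12: +1.2588
  t13: +0.4755
  t14: +1.4509
  t15: +7.2911
Σ = +26.3038 → |volume| = 26.30

Directed edges: 45 total; 3 unmatched, e.g. (0.12,-1.68,-0.26)→(1.46,-1.46,-1.98) → open.


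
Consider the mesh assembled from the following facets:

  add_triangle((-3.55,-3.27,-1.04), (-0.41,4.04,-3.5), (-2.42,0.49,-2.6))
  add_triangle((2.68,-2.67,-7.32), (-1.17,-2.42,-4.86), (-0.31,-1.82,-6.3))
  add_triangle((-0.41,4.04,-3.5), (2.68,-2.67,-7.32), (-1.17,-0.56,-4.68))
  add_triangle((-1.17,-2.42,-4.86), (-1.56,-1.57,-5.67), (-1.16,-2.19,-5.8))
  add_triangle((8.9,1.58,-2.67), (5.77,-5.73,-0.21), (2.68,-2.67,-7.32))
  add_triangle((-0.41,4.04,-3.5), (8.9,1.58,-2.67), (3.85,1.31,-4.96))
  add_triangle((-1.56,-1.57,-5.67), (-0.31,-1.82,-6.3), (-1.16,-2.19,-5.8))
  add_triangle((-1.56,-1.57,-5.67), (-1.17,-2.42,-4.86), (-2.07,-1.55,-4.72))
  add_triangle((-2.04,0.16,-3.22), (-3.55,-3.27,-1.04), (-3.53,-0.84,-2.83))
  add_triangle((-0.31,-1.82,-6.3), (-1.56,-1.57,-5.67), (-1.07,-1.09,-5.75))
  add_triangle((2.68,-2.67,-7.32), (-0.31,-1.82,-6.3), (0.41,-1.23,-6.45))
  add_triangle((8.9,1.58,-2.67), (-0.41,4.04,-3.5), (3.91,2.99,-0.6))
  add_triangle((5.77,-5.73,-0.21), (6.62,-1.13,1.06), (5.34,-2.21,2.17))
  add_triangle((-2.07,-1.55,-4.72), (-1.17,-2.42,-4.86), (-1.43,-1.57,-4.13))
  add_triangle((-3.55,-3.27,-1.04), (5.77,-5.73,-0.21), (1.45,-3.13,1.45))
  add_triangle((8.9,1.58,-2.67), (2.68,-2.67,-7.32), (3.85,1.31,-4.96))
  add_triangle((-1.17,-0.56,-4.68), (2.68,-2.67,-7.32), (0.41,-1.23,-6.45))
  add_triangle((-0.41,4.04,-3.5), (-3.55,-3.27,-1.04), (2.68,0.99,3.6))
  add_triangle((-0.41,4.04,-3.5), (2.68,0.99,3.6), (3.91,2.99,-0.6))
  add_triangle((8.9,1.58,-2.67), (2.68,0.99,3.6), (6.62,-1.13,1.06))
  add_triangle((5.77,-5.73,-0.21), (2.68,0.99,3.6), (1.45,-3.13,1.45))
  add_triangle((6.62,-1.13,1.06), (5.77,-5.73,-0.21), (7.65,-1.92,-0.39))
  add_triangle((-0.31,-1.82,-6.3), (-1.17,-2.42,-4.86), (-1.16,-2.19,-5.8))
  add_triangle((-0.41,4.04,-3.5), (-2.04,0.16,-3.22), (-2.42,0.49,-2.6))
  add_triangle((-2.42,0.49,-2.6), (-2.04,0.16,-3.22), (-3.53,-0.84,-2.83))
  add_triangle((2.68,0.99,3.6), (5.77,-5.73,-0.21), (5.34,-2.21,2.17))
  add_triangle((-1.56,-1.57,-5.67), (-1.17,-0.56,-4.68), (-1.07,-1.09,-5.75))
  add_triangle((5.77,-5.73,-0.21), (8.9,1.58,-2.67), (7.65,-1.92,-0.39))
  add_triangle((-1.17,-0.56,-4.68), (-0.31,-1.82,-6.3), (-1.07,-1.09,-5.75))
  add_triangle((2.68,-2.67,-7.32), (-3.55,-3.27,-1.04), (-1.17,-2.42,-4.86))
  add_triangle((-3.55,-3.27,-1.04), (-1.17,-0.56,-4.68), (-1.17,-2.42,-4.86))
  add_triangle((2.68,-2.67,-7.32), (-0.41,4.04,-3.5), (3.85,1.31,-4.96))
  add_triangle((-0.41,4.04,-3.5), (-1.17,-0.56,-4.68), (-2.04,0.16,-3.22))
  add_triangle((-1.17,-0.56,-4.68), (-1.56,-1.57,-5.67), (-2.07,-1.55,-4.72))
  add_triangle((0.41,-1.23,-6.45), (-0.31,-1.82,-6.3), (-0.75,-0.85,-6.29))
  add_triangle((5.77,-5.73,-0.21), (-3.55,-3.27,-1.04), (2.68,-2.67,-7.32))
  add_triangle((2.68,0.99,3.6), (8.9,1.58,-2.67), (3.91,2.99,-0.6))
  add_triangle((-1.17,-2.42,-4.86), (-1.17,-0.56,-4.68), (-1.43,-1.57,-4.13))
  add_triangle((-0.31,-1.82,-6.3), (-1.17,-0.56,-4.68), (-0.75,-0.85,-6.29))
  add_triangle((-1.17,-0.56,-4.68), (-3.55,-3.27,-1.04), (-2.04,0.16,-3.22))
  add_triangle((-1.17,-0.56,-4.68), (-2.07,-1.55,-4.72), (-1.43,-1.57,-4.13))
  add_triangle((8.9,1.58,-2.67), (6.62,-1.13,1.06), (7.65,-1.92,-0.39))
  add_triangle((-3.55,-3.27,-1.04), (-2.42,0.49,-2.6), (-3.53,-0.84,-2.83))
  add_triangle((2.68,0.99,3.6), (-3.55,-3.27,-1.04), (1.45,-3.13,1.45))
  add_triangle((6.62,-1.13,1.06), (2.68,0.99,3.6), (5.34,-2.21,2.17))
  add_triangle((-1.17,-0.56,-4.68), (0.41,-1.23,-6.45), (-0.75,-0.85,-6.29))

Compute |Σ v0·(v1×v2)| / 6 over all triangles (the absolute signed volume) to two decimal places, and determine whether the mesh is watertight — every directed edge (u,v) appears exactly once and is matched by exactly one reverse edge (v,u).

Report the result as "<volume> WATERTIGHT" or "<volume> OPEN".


Per-triangle v0·(v1×v2)/6:
  t1: -0.4948
  t2: +3.7861
  t3: +16.3359
  t4: +0.3501
  t5: +72.3807
  t6: +19.8459
  t7: +0.7544
  t8: +0.8215
  t9: +1.5751
  t10: +0.7120
  t11: +2.4459
  t12: +15.8339
  t13: +8.5088
  t14: -0.0855
  t15: +11.7207
  t16: +23.8106
  t17: -1.2184
  t18: +4.4006
  t19: +8.9203
  t20: +17.3826
  t21: +11.2864
  t22: +7.6864
  t23: +0.4302
  t24: +1.9534
  t25: +0.7431
  t26: +2.6957
  t27: +0.3002
  t28: +11.6902
  t29: +0.0910
  t30: +7.2970
  t31: +4.8283
  t32: +19.6300
  t33: +4.4929
  t34: +0.5094
  t35: +1.0316
  t36: +47.1884
  t37: +14.5609
  t38: -0.6078
  t39: +0.5879
  t40: +4.4295
  t41: -0.4414
  t42: +8.2972
  t43: +0.1910
  t44: +6.5405
  t45: +6.6428
  t46: -0.1404
Σ = +369.7007 → |volume| = 369.70

Directed edges: 138 total, each appears once with its reverse present → watertight.

369.70 WATERTIGHT


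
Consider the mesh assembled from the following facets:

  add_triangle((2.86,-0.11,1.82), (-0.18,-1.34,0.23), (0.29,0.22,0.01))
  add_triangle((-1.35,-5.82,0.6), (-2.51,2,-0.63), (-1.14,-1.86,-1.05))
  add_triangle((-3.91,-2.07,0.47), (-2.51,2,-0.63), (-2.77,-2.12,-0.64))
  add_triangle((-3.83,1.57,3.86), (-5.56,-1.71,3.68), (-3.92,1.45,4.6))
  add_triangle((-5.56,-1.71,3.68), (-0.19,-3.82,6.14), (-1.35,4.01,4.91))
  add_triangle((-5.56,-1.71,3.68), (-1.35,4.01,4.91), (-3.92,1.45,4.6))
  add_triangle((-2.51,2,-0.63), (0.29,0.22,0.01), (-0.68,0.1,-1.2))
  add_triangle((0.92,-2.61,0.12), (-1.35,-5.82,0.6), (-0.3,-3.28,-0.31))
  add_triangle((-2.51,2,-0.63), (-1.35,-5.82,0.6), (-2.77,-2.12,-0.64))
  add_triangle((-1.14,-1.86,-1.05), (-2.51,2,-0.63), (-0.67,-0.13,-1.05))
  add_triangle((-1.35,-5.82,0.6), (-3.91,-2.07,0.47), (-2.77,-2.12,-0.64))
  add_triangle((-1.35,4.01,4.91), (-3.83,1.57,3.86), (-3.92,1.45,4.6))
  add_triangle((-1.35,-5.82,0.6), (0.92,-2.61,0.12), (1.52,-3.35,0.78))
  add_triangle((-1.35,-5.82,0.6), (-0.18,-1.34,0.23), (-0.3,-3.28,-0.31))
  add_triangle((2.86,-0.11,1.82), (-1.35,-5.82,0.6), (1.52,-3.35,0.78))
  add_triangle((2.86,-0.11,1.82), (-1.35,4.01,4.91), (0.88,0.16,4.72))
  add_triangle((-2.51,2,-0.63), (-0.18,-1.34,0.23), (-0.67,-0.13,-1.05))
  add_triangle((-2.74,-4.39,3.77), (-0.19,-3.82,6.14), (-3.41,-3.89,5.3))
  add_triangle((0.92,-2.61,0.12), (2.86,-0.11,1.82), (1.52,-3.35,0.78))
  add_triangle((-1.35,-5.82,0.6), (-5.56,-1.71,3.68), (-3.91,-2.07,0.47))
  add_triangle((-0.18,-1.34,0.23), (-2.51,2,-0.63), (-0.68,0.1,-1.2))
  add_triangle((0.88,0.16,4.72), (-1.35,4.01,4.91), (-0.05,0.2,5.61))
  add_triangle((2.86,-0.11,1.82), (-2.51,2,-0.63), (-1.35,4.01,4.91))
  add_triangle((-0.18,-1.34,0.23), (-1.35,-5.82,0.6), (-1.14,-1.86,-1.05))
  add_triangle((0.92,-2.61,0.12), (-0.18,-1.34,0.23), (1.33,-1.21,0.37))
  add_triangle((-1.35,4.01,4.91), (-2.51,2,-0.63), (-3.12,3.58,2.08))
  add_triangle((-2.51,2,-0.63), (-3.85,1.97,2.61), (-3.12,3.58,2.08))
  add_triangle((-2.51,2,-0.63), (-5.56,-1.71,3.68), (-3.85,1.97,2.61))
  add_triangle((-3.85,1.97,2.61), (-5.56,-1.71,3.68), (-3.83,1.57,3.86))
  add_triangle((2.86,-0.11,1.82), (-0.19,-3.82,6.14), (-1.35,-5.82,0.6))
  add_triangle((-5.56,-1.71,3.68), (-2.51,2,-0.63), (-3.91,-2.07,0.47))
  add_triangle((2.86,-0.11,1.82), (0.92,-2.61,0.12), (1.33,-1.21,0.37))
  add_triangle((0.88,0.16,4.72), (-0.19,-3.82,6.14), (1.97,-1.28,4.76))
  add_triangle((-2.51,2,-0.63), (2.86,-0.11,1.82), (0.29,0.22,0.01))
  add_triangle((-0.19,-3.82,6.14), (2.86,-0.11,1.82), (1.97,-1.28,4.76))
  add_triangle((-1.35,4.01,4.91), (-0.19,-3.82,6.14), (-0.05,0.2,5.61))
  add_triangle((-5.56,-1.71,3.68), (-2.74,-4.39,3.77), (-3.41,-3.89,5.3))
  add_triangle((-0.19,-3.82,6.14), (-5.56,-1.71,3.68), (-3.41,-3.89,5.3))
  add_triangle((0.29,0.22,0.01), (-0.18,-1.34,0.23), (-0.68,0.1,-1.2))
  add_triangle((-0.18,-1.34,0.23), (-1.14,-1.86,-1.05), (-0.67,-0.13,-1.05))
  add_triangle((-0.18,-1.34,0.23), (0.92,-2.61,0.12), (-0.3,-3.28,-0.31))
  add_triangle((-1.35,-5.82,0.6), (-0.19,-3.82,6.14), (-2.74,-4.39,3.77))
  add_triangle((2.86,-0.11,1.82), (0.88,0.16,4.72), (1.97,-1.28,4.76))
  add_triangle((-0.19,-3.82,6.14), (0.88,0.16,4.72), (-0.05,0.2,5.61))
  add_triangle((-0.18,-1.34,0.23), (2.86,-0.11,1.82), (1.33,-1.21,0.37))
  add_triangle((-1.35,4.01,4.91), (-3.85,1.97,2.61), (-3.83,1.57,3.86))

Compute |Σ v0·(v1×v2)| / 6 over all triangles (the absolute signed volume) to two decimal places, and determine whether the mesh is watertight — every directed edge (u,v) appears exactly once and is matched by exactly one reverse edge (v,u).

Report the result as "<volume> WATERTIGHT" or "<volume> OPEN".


Per-triangle v0·(v1×v2)/6:
  t1: +0.0741
  t2: +3.2908
  t3: +2.5074
  t4: +1.8460
  t5: +38.6628
  t6: +1.6602
  t7: +0.2058
  t8: +0.8924
  t9: -1.5401
  t10: +0.8091
  t11: +3.4234
  t12: +1.7881
  t13: +0.9753
  t14: -0.1233
  t15: +2.8134
  t16: +7.3155
  t17: -0.6237
  t18: +5.2004
  t19: +0.5005
  t20: +10.3715
  t21: +0.6896
  t22: +3.2961
  t23: +3.4095
  t24: +0.0944
  t25: -0.1554
  t26: +1.1125
  t27: +2.9514
  t28: +6.8557
  t29: +3.7154
  t30: +14.8621
  t31: +7.2821
  t32: +0.3275
  t33: +4.9438
  t34: +0.2649
  t35: +2.8030
  t36: +5.4179
  t37: +4.8517
  t38: +5.2277
  t39: +0.0614
  t40: +0.0136
  t41: -0.2374
  t42: +11.8363
  t43: +2.7119
  t44: +3.4831
  t45: -0.4962
  t46: +3.6903
Σ = +169.0629 → |volume| = 169.06

Directed edges: 138 total; 6 unmatched, e.g. (-1.35,-5.82,0.6)→(-5.56,-1.71,3.68) → open.

169.06 OPEN


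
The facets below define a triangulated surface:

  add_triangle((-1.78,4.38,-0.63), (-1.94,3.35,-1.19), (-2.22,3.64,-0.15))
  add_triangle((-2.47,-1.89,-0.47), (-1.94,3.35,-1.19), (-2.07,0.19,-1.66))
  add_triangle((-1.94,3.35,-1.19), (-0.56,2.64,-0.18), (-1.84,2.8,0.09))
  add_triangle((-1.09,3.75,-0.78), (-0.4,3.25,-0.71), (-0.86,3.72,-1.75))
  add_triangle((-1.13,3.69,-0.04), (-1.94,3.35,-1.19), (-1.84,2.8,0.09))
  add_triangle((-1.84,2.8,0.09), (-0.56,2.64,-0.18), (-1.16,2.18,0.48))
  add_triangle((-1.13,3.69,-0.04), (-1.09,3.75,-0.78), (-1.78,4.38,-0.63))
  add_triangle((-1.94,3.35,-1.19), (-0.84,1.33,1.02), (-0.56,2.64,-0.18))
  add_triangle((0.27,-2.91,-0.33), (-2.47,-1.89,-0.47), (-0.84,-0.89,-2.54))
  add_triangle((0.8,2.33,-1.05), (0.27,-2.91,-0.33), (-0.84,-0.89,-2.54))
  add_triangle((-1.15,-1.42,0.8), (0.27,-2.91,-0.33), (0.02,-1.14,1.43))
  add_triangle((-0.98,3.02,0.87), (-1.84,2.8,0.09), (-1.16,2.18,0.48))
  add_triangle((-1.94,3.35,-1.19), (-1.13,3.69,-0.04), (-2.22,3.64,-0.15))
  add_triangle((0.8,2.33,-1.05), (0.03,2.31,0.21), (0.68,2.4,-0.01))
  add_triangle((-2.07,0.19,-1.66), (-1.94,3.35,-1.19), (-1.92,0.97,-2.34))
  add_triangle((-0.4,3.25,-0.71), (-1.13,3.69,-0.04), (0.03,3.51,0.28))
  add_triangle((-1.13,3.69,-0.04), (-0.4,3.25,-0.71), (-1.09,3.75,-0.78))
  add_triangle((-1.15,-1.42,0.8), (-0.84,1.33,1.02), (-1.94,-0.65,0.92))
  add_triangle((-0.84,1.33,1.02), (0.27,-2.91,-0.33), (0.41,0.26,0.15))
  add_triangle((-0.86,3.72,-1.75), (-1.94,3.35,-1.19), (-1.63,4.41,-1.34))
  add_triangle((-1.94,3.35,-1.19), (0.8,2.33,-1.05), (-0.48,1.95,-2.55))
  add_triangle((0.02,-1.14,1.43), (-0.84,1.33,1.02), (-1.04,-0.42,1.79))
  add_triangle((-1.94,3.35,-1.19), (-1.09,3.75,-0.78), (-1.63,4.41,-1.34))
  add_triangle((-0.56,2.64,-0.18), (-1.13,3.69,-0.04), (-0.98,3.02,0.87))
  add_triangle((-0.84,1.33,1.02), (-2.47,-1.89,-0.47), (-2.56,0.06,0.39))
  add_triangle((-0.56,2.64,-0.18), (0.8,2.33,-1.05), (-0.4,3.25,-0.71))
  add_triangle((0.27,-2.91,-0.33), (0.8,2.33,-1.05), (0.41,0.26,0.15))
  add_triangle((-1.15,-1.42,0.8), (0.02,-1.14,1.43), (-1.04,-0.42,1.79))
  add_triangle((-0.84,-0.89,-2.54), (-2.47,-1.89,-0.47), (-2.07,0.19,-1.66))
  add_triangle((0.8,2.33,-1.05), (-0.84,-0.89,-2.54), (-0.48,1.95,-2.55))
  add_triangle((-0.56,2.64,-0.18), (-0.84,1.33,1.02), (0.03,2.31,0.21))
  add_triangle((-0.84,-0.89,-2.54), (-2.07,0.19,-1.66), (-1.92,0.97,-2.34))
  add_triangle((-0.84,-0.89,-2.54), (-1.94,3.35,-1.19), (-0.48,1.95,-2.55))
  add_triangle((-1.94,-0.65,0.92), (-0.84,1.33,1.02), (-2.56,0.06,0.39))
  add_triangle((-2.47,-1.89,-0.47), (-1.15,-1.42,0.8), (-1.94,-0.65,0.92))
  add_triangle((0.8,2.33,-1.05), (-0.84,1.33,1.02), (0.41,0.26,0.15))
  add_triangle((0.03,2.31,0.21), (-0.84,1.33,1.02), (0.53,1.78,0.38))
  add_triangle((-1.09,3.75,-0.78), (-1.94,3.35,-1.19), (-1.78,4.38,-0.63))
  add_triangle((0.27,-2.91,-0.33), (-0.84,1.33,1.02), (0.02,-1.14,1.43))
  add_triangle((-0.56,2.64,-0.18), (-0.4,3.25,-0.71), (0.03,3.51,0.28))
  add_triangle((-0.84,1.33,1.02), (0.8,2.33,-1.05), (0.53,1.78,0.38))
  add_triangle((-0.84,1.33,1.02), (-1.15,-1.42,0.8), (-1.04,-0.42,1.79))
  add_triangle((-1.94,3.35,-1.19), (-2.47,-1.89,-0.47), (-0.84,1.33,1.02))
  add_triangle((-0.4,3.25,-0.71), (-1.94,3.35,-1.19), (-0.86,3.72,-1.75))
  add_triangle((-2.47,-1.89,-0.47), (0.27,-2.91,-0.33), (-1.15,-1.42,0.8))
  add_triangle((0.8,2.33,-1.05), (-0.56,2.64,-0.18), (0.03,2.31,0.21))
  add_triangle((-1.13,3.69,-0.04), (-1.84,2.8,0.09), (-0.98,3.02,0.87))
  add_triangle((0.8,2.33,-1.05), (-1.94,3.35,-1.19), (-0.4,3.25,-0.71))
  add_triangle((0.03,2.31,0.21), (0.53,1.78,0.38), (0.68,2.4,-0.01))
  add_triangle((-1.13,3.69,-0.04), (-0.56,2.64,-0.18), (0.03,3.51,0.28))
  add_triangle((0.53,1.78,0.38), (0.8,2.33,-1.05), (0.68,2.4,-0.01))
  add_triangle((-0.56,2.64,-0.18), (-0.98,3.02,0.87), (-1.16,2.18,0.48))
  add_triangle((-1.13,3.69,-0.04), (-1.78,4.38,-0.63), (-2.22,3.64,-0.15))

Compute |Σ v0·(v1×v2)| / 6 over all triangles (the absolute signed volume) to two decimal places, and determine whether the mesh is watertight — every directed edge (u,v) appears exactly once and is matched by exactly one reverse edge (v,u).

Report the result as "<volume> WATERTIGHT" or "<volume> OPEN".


28.45 OPEN

Per-triangle v0·(v1×v2)/6:
  t1: +0.5407
  t2: +1.9204
  t3: -0.6792
  t4: +0.3276
  t5: +0.7648
  t6: -0.2584
  t7: +0.2204
  t8: +0.8368
  t9: +3.0149
  t10: +1.7901
  t11: +0.9293
  t12: +0.0939
  t13: -0.7221
  t14: +0.2476
  t15: +0.9759
  t16: +0.5749
  t17: +0.2464
  t18: +0.3406
  t19: +0.2249
  t20: +0.3848
  t21: +2.1482
  t22: +0.3390
  t23: +0.1480
  t24: +0.1328
  t25: -0.2682
  t26: +0.1647
  t27: +0.3361
  t28: +0.4772
  t29: +1.8670
  t30: +0.9661
  t31: +0.3443
  t32: +0.7781
  t33: +2.4409
  t34: +0.6138
  t35: +0.6366
  t36: +0.3362
  t37: +0.2475
  t38: +0.3260
  t39: -0.5058
  t40: -0.2326
  t41: -0.5442
  t42: +0.4117
  t43: +3.0147
  t44: -0.6758
  t45: +1.3919
  t46: +0.4132
  t47: +0.5414
  t48: +0.7174
  t49: +0.0990
  t50: -0.1515
  t51: +0.0323
  t52: -0.2364
  t53: +0.3662
Σ = +28.4504 → |volume| = 28.45

Directed edges: 159 total; 9 unmatched, e.g. (-0.86,3.72,-1.75)→(-1.09,3.75,-0.78) → open.


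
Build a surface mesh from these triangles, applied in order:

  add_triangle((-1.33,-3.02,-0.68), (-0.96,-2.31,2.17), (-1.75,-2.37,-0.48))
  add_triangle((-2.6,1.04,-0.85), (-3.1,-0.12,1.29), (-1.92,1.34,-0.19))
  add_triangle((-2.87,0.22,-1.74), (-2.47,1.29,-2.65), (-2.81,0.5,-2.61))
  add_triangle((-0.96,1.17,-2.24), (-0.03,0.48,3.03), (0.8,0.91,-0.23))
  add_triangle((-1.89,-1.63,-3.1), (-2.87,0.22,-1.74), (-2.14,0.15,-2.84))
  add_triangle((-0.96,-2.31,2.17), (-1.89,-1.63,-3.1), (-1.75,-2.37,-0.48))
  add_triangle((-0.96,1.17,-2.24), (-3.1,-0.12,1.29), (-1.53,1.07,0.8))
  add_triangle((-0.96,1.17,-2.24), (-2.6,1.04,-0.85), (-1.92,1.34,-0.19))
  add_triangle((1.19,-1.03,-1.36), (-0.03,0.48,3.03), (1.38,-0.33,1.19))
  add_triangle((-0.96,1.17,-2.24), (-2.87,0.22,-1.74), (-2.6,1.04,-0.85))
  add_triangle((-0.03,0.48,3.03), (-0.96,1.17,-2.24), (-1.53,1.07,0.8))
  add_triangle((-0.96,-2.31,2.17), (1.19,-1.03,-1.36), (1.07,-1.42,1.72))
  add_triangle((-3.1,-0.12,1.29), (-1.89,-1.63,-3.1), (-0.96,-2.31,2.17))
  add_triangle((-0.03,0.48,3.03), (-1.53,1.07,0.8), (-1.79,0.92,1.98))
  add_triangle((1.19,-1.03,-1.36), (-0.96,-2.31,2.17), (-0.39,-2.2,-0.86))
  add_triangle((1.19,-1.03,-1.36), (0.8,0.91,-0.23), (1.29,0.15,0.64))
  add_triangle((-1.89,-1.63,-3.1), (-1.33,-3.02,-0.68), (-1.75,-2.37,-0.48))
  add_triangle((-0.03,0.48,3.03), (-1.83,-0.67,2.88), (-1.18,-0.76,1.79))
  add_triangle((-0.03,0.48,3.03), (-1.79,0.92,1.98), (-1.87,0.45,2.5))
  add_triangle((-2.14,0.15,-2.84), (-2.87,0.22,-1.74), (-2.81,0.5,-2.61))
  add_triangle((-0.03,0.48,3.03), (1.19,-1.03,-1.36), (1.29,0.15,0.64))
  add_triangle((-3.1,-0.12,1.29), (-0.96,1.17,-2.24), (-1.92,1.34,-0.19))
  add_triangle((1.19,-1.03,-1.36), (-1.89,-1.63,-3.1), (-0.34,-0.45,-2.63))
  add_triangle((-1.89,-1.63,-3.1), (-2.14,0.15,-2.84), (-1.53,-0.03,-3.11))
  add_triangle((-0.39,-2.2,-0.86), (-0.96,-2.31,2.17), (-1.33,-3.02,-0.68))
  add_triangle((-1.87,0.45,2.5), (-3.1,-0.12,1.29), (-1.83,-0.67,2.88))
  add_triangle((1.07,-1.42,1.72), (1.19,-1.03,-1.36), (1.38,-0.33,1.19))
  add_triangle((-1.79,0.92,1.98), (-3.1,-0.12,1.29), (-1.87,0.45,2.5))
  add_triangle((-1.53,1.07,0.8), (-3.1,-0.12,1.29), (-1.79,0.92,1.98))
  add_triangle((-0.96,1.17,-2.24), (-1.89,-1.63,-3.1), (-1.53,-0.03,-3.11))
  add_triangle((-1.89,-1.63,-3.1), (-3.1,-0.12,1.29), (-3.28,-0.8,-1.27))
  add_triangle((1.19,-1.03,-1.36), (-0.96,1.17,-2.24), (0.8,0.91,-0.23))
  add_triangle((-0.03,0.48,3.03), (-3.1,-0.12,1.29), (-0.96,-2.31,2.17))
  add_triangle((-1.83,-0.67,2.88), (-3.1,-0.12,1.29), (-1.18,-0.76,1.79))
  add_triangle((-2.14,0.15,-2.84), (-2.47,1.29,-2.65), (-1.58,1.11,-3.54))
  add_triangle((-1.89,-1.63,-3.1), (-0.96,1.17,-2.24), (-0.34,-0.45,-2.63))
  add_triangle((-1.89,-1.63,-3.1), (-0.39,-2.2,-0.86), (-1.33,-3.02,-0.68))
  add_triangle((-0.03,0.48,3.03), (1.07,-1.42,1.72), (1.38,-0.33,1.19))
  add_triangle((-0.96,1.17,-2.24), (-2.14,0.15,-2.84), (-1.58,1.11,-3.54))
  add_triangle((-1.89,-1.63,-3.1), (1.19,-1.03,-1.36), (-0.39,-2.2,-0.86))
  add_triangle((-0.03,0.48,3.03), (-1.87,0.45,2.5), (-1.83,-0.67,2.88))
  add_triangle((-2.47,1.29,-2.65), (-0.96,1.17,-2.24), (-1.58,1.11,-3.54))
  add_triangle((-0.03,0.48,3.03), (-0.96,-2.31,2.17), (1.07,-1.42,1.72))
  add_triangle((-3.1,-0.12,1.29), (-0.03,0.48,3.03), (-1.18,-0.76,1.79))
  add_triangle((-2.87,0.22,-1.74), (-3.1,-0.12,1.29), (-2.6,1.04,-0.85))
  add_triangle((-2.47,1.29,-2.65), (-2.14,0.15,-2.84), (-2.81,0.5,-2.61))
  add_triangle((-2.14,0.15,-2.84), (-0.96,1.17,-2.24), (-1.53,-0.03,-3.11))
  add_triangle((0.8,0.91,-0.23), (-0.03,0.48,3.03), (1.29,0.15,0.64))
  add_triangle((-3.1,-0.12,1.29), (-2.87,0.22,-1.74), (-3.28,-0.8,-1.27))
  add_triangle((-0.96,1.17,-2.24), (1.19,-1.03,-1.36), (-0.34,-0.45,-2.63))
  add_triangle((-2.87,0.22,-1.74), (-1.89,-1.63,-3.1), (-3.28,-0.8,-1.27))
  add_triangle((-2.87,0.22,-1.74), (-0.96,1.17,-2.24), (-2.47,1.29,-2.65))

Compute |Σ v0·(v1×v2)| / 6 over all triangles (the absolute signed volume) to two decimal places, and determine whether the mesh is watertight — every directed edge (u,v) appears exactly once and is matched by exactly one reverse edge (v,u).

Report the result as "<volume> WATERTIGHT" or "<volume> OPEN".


45.44 WATERTIGHT

Per-triangle v0·(v1×v2)/6:
  t1: +0.9578
  t2: +0.8289
  t3: +0.3203
  t4: +1.0837
  t5: +1.2965
  t6: -0.1007
  t7: +1.6418
  t8: +0.6265
  t9: -0.2644
  t10: +1.0476
  t11: +0.7042
  t12: +1.7282
  t13: +5.9880
  t14: +0.3773
  t15: +1.3533
  t16: +0.5001
  t17: +1.0032
  t18: +0.2883
  t19: +0.5168
  t20: +0.2161
  t21: +0.5621
  t22: -1.3119
  t23: +1.1788
  t24: +0.6496
  t25: +0.7943
  t26: +1.1048
  t27: +0.7756
  t28: +0.5467
  t29: +0.6371
  t30: -0.1076
  t31: +0.7680
  t32: +1.1066
  t33: +3.9836
  t34: +0.3797
  t35: +0.7987
  t36: +1.3371
  t37: +1.0114
  t38: +0.9049
  t39: -0.2233
  t40: +1.8015
  t41: +1.0986
  t42: +0.3659
  t43: +2.2589
  t44: -1.4366
  t45: +1.3988
  t46: +0.3779
  t47: +0.4719
  t48: +0.6000
  t49: +1.4711
  t50: +0.6956
  t51: +1.5929
  t52: -0.2685
Σ = +45.4380 → |volume| = 45.44

Directed edges: 156 total, each appears once with its reverse present → watertight.


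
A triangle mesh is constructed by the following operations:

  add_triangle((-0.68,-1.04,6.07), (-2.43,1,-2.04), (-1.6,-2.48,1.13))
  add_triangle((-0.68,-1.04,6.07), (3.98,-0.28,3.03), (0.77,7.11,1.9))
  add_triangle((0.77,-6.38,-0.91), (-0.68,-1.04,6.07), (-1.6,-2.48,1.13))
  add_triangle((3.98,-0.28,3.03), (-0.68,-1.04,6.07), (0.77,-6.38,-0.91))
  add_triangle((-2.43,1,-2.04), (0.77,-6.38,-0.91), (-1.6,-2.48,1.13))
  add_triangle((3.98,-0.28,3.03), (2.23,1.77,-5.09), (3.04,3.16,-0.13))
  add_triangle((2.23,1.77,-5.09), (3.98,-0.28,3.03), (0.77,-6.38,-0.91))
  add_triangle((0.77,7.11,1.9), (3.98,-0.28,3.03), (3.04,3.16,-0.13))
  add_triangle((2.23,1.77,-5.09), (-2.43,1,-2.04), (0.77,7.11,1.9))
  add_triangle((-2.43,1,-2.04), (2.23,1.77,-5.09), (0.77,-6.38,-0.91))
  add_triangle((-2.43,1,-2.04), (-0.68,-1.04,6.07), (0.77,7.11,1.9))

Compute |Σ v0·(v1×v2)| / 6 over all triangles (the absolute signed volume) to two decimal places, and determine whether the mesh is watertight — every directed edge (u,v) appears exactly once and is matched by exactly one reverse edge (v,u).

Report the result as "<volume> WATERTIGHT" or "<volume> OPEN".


Per-triangle v0·(v1×v2)/6:
  t1: +7.1190
  t2: +32.2543
  t3: +11.2877
  t4: +28.7225
  t5: +8.0514
  t6: +12.0666
  t7: +30.3946
  t8: +14.5565
  t9: +22.3057
  t10: +18.7901
  t11: +20.6450
Σ = +206.1933 → |volume| = 206.19

Directed edges: 33 total; 3 unmatched, e.g. (2.23,1.77,-5.09)→(3.04,3.16,-0.13) → open.

206.19 OPEN


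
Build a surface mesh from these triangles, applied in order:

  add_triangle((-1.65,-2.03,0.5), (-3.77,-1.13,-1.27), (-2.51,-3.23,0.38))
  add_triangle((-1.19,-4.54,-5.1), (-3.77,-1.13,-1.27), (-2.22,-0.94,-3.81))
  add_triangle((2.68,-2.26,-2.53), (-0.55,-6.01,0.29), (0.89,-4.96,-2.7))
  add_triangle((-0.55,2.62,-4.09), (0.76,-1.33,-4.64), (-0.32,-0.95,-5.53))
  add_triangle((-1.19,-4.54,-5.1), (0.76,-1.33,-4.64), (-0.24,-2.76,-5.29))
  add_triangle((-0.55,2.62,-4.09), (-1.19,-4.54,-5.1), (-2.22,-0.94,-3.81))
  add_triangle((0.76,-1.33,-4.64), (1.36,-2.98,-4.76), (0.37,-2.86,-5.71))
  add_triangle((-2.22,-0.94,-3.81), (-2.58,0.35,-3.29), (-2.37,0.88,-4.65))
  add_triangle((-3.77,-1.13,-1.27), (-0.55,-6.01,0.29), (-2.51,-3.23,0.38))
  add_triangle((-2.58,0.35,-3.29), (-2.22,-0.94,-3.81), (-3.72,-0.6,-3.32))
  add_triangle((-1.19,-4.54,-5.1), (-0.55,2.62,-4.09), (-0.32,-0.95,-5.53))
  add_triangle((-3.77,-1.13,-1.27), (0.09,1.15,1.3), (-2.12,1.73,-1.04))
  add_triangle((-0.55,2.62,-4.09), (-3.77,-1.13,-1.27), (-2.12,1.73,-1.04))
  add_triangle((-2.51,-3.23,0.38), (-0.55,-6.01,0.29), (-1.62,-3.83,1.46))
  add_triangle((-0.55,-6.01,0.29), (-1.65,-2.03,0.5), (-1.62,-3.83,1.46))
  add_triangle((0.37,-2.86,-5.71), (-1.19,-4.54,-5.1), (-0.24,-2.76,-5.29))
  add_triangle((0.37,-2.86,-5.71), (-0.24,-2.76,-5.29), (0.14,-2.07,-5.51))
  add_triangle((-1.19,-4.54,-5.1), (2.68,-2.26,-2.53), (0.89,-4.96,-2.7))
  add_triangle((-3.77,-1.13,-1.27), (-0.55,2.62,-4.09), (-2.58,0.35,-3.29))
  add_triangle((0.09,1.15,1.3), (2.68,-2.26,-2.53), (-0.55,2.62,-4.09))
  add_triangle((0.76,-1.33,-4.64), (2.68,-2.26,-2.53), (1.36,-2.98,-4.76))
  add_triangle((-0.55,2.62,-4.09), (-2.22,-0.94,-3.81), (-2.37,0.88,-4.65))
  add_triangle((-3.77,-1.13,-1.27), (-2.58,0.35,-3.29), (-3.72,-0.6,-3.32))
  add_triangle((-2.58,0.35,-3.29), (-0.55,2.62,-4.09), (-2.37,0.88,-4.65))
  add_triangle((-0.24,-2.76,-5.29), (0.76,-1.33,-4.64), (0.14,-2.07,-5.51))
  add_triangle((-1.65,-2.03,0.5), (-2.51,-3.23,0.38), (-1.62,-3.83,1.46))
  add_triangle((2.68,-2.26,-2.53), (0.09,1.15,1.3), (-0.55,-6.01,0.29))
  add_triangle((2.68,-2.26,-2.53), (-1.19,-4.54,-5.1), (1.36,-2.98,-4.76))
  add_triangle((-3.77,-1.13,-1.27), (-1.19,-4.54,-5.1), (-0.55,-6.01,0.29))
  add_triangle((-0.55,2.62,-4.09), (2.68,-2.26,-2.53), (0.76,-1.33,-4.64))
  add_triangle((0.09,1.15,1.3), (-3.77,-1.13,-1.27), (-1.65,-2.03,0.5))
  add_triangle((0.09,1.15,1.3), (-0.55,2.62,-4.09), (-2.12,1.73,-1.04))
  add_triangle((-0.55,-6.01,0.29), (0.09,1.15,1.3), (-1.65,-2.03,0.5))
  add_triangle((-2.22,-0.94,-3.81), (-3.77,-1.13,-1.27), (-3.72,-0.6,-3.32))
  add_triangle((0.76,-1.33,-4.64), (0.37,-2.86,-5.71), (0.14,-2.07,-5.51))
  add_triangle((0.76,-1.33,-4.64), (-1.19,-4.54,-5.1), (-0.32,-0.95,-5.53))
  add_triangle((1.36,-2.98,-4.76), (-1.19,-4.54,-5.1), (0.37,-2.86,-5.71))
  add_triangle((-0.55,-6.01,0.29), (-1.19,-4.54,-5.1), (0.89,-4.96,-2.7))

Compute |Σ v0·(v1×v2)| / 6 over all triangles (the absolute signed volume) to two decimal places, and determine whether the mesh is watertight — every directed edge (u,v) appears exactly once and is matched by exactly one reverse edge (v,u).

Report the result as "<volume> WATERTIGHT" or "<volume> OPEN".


117.34 WATERTIGHT

Per-triangle v0·(v1×v2)/6:
  t1: +0.4614
  t2: +7.2382
  t3: +4.9469
  t4: +2.9957
  t5: -0.6859
  t6: +7.9259
  t7: +1.2552
  t8: +1.1039
  t9: +3.7611
  t10: +1.2249
  t11: +3.7985
  t12: +2.1170
  t13: +5.2334
  t14: +2.5435
  t15: -1.3590
  t16: +0.9415
  t17: +0.4054
  t18: +7.0964
  t19: +1.4801
  t20: +3.8577
  t21: +2.1418
  t22: +1.5776
  t23: +0.6754
  t24: +0.9679
  t25: -0.3135
  t26: +0.2301
  t27: +3.8793
  t28: +3.5115
  t29: +18.5078
  t30: +5.1965
  t31: +1.9700
  t32: +2.6148
  t33: +1.9819
  t34: +1.3475
  t35: +0.5069
  t36: +3.9126
  t37: +2.8491
  t38: +9.4406
Σ = +117.3394 → |volume| = 117.34

Directed edges: 114 total, each appears once with its reverse present → watertight.


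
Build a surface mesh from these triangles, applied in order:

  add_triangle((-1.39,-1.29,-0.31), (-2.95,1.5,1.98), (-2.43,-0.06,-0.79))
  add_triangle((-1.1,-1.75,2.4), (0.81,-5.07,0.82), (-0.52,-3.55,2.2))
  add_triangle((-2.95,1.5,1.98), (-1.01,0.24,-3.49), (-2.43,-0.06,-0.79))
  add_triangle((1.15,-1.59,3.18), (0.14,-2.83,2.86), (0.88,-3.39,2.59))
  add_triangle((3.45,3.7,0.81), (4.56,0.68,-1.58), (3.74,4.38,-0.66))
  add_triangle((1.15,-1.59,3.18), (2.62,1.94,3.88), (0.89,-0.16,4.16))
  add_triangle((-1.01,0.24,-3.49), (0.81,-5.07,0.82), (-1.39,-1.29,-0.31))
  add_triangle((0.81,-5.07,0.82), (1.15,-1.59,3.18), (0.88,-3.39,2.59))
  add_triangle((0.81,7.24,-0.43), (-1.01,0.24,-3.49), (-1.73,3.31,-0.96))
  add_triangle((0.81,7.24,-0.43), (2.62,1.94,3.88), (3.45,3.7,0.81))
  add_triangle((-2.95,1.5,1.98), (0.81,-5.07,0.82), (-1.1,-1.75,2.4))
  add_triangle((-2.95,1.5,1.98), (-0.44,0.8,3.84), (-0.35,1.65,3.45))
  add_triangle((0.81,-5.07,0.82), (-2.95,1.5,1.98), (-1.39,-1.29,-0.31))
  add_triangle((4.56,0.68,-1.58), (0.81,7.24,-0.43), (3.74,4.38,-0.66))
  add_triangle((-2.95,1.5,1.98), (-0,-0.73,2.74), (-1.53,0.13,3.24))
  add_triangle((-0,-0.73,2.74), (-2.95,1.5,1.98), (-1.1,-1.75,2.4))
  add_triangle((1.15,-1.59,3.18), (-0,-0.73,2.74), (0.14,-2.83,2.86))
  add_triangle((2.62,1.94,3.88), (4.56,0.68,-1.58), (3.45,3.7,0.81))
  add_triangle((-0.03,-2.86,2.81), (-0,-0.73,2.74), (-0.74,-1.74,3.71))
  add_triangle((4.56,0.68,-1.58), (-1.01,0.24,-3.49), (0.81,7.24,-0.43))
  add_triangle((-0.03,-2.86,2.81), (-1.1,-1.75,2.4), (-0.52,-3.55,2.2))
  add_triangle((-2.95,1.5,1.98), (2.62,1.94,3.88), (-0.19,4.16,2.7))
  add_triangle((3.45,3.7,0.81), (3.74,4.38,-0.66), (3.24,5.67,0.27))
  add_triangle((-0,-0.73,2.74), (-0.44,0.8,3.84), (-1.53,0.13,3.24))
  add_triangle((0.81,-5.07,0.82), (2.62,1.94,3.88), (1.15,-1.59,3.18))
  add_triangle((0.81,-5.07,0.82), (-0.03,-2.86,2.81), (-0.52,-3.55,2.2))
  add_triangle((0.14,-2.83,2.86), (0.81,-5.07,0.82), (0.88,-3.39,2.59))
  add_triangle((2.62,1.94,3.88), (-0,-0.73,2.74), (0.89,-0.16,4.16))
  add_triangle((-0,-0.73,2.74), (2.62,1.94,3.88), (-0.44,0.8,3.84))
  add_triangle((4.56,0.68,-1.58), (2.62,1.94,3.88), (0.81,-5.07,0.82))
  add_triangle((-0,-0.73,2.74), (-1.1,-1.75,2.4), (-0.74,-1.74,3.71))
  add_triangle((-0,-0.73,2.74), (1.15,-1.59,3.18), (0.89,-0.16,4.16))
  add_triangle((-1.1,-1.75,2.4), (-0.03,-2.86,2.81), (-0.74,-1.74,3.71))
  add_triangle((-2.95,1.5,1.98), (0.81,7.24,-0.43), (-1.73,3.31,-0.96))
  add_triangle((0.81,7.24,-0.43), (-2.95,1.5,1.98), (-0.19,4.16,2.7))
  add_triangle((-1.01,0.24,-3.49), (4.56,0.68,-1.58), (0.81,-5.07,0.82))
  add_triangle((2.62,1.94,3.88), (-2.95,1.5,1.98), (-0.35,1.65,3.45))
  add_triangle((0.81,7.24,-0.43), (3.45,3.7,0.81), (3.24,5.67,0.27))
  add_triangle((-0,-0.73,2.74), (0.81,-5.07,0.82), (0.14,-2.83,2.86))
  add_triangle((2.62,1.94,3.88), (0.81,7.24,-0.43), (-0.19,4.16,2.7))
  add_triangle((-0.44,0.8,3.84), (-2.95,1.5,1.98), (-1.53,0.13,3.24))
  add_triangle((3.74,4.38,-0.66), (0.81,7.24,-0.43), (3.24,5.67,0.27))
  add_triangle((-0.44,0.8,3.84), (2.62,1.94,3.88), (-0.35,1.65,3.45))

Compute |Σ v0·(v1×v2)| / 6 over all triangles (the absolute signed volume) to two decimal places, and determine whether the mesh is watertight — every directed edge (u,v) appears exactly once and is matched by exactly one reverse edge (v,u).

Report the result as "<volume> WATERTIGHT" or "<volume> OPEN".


177.36 OPEN

Per-triangle v0·(v1×v2)/6:
  t1: +1.5850
  t2: -0.0494
  t3: +2.3293
  t4: +0.9509
  t5: +4.2861
  t6: +2.5017
  t7: +4.2288
  t8: +0.7100
  t9: +7.8537
  t10: +11.6507
  t11: +2.2574
  t12: +1.6545
  t13: +4.1854
  t14: +3.8743
  t15: -0.0786
  t16: +2.5146
  t17: +1.0386
  t18: +9.2300
  t19: +0.7032
  t20: +20.7321
  t21: +0.8207
  t22: +7.1261
  t23: +1.8373
  t24: +1.0742
  t25: +4.0613
  t26: +1.4875
  t27: +1.2254
  t28: +0.0740
  t29: +2.7788
  t30: +20.1839
  t31: +0.0022
  t32: +0.7999
  t33: +0.7972
  t34: +8.1159
  t35: +9.4510
  t36: +14.8219
  t37: +1.0917
  t38: +1.0148
  t39: -0.4548
  t40: +11.7049
  t41: +1.7563
  t42: +3.6367
  t43: +1.7937
Σ = +177.3591 → |volume| = 177.36

Directed edges: 129 total; 9 unmatched, e.g. (-2.43,-0.06,-0.79)→(-1.39,-1.29,-0.31) → open.


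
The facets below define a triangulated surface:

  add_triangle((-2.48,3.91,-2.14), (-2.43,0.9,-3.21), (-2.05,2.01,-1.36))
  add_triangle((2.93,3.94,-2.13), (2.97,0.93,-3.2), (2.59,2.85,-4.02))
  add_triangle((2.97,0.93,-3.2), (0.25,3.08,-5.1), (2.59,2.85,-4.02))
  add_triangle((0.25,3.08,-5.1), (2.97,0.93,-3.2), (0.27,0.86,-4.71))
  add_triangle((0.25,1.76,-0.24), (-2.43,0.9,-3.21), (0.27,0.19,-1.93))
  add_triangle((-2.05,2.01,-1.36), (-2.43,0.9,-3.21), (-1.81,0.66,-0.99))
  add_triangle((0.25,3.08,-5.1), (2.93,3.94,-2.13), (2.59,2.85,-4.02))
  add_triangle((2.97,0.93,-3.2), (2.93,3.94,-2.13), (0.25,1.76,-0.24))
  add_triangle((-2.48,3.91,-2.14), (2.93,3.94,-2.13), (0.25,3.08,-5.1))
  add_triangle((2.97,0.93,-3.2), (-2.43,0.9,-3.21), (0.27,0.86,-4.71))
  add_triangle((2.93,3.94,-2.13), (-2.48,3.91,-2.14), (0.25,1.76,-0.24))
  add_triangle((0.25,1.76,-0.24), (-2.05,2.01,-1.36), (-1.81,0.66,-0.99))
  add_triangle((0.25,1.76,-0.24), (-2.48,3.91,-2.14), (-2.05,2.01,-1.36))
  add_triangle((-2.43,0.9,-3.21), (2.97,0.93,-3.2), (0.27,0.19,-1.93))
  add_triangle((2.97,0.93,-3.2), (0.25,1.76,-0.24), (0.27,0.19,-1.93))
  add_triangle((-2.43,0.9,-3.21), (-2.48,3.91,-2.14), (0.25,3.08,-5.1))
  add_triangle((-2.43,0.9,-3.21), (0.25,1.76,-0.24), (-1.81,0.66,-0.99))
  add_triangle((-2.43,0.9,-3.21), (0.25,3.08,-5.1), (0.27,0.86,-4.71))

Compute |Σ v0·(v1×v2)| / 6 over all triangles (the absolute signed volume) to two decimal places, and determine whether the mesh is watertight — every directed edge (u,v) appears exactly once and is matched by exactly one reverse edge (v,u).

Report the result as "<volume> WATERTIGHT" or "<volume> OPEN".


38.78 WATERTIGHT

Per-triangle v0·(v1×v2)/6:
  t1: +1.0577
  t2: +2.8759
  t3: +3.0488
  t4: +4.7119
  t5: -1.6487
  t6: +0.7153
  t7: +4.3834
  t8: -0.8109
  t9: +12.1173
  t10: -1.3960
  t11: +2.5354
  t12: -0.0102
  t13: +0.1339
  t14: +1.0433
  t15: -1.3660
  t16: +8.0387
  t17: -1.0488
  t18: +4.3989
Σ = +38.7800 → |volume| = 38.78

Directed edges: 54 total, each appears once with its reverse present → watertight.


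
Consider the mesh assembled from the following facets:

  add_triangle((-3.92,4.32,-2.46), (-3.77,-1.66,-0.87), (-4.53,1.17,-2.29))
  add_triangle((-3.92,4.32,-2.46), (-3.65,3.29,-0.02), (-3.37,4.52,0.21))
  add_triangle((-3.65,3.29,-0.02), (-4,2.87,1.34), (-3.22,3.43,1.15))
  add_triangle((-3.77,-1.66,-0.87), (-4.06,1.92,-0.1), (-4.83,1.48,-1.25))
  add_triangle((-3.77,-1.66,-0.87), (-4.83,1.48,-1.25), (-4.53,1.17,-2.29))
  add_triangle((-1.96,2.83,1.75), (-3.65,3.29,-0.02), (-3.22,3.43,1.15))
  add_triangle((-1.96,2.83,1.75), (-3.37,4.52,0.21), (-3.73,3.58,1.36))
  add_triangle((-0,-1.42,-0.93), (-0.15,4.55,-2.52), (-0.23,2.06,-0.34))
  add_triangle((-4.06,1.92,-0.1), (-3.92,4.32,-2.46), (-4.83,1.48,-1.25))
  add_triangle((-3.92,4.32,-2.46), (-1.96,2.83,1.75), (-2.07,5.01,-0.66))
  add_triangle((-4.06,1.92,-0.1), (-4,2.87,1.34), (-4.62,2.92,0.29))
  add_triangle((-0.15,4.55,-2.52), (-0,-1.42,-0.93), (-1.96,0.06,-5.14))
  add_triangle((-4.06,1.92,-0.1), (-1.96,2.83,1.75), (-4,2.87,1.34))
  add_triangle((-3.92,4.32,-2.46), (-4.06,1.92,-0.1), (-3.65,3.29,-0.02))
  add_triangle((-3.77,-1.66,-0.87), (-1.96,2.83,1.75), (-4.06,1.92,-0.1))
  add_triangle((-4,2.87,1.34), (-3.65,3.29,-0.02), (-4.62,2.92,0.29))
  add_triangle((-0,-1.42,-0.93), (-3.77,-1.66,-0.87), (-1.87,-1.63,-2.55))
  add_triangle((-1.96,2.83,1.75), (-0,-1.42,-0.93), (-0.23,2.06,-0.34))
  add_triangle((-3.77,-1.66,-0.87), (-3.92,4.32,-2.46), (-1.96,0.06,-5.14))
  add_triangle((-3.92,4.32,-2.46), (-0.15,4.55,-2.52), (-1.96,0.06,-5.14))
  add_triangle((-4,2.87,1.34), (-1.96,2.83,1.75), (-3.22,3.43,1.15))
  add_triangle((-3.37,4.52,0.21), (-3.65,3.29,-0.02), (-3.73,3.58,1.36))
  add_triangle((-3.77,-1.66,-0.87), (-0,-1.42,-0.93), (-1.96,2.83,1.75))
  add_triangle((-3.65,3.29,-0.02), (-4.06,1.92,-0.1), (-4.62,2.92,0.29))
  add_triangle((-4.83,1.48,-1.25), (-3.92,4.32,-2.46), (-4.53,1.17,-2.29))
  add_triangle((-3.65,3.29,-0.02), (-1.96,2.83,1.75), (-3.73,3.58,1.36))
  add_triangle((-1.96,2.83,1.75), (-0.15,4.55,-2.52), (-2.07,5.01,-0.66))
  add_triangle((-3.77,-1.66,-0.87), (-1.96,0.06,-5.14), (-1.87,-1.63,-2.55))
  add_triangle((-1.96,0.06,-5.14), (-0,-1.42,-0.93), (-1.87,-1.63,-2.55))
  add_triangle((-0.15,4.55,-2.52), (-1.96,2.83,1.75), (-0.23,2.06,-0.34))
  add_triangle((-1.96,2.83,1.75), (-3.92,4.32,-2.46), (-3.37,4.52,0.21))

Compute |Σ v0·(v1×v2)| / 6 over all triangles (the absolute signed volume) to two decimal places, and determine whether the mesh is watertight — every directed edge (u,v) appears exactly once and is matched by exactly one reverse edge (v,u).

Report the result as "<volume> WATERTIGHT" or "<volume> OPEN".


68.65 OPEN

Per-triangle v0·(v1×v2)/6:
  t1: -1.6354
  t2: +2.3083
  t3: +0.9595
  t4: +2.2121
  t5: +2.5514
  t6: +0.1902
  t7: +1.4283
  t8: -0.2394
  t9: +3.1735
  t10: +5.0330
  t11: +0.4483
  t12: +2.3674
  t13: -0.6620
  t14: +2.6177
  t15: +3.1886
  t16: +0.8898
  t17: +1.4188
  t18: -0.7779
  t19: +16.9062
  t20: +14.5291
  t21: +0.7485
  t22: +1.2146
  t23: -0.1930
  t24: +0.3925
  t25: +3.0598
  t26: -0.6596
  t27: +1.7983
  t28: +3.6044
  t29: +1.6045
  t30: +0.7260
  t31: -0.5518
Σ = +68.6519 → |volume| = 68.65

Directed edges: 93 total; 3 unmatched, e.g. (-2.07,5.01,-0.66)→(-3.92,4.32,-2.46) → open.


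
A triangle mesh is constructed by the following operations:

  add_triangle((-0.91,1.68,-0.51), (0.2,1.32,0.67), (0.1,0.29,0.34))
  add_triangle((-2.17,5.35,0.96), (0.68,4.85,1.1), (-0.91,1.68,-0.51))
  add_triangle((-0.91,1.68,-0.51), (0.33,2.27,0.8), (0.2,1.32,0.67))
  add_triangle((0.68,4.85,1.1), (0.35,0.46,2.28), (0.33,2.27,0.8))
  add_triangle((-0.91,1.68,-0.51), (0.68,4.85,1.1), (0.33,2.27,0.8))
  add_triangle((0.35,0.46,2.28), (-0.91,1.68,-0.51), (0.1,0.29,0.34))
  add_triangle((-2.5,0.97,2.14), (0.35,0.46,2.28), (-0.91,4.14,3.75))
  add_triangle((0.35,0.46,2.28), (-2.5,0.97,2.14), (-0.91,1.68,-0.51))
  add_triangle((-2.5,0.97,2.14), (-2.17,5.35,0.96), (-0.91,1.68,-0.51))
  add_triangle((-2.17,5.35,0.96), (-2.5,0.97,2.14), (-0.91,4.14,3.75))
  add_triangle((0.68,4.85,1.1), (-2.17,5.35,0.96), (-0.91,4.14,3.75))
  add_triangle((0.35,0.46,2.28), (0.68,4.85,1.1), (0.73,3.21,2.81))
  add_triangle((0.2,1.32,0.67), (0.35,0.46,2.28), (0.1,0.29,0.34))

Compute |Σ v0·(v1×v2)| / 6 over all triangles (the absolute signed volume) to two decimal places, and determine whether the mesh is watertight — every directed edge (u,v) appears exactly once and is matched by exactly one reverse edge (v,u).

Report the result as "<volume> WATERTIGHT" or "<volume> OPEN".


Per-triangle v0·(v1×v2)/6:
  t1: -0.0326
  t2: +1.8686
  t3: -0.0861
  t4: -0.0452
  t5: -0.2556
  t6: -0.1024
  t7: +3.3327
  t8: -1.7462
  t9: +1.9249
  t10: +6.9968
  t11: +6.9405
  t12: -0.0118
  t13: +0.0134
Σ = +18.7971 → |volume| = 18.80

Directed edges: 39 total; 7 unmatched, e.g. (0.33,2.27,0.8)→(0.2,1.32,0.67) → open.

18.80 OPEN


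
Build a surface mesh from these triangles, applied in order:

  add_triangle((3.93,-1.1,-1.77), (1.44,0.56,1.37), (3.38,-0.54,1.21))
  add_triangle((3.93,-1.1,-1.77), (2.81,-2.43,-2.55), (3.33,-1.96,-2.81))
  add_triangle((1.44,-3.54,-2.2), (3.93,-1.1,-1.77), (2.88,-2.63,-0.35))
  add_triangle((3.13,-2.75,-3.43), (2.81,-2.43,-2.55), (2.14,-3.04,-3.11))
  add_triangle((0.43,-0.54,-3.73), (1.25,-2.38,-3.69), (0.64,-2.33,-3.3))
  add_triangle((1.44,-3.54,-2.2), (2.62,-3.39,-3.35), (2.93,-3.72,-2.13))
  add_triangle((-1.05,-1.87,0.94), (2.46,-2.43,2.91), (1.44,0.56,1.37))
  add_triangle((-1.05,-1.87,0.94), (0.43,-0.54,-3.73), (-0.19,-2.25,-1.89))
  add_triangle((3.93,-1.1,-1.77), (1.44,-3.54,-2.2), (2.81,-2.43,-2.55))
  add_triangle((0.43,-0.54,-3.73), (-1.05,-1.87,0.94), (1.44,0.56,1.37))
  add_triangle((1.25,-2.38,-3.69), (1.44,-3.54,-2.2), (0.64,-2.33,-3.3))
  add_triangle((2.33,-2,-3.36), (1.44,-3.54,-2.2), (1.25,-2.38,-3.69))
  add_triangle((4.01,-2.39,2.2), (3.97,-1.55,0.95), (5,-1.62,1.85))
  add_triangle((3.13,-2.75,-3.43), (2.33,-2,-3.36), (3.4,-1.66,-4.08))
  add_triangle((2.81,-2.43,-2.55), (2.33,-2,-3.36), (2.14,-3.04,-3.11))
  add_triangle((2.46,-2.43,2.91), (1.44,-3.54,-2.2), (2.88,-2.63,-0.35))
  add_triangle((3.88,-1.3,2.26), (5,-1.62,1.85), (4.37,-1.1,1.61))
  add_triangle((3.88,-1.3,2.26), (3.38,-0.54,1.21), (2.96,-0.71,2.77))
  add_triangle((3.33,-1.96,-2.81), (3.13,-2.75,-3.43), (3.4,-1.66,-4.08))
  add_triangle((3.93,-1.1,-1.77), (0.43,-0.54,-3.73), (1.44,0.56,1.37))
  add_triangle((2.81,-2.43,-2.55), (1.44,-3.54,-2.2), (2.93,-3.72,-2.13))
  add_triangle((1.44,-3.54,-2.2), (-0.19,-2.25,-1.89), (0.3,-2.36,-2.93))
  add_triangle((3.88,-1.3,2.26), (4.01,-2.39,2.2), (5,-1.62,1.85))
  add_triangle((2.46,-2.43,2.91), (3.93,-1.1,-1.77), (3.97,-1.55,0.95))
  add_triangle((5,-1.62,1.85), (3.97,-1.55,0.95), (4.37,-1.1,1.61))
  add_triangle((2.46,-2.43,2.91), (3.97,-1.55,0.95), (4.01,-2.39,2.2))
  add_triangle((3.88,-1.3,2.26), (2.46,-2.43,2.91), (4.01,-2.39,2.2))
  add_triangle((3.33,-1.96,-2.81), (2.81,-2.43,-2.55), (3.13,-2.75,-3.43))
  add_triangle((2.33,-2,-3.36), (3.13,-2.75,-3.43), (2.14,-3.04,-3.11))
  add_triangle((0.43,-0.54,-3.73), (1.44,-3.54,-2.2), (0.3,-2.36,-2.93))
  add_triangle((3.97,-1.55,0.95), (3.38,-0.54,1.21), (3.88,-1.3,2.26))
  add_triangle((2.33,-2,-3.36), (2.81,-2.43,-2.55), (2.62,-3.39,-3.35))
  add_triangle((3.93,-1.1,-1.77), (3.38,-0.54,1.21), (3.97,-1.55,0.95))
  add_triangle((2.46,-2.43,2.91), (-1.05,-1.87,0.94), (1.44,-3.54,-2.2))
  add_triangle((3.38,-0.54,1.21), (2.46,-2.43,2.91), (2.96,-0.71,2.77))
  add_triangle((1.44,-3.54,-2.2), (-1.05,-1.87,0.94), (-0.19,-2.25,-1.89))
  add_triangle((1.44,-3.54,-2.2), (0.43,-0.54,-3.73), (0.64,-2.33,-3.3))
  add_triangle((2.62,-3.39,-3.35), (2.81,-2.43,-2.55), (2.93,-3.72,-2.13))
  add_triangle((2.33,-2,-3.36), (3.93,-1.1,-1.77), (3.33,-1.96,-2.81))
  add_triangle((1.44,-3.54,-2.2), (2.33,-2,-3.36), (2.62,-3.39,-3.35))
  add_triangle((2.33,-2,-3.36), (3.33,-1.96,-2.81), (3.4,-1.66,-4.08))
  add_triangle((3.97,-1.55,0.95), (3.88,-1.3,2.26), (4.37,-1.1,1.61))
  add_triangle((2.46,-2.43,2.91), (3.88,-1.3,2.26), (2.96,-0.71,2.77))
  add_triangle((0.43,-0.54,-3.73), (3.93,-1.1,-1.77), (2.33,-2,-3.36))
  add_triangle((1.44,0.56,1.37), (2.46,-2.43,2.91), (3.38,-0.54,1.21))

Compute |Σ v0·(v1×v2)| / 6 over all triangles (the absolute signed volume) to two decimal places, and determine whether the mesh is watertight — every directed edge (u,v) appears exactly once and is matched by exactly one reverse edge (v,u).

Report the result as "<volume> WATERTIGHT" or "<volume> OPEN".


39.30 OPEN

Per-triangle v0·(v1×v2)/6:
  t1: +1.1867
  t2: +0.5456
  t3: +3.7994
  t4: +0.3048
  t5: +0.6517
  t6: +1.1724
  t7: +1.3762
  t8: +0.6483
  t9: +0.9690
  t10: -1.7811
  t11: +0.7095
  t12: +1.6260
  t13: +0.6291
  t14: +0.5498
  t15: -0.7020
  t16: +3.6056
  t17: +0.2168
  t18: +0.5390
  t19: +0.7594
  t20: +1.6759
  t21: -1.0646
  t22: +0.7628
  t23: +0.7238
  t24: +1.9683
  t25: +0.1381
  t26: -0.0601
  t27: +1.1405
  t28: +0.2497
  t29: +0.5069
  t30: +1.5034
  t31: +0.6299
  t32: +0.6627
  t33: +1.5135
  t34: +6.5472
  t35: -1.6916
  t36: +1.8961
  t37: -0.8463
  t38: +0.8187
  t39: +0.3990
  t40: +0.4378
  t41: -0.6864
  t42: -0.4538
  t43: +1.3552
  t44: +2.4869
  t45: +1.8837
Σ = +39.3030 → |volume| = 39.30

Directed edges: 135 total; 9 unmatched, e.g. (3.93,-1.1,-1.77)→(2.88,-2.63,-0.35) → open.
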